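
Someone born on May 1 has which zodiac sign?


Date: May 1
Conventional tropical zodiac dates: Taurus from April 20 onward; Gemini starts May 21
May 1 falls within the Taurus range

Taurus


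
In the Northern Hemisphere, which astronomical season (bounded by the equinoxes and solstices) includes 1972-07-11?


Date: July 11
Astronomical Summer (approx.; exact equinox/solstice day varies by year): June 21 to September 21
July 11 falls within the Summer window

Summer


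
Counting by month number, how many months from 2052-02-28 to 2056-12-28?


From February 2052 to December 2056
4 years * 12 = 48 months, plus 10 months = 58

58 months


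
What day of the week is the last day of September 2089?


September 2089 has 30 days
Anchor: Jan 1, 2089. With p = 2089 - 1 = 2088: (p + p//4 - p//100 + p//400) mod 7 = (2088 + 522 - 20 + 5) mod 7 = 2595 mod 7 = 5 -> Saturday (Mon=0 ... Sun=6)
Days before September (Jan-Aug): 243; September 1 index = (5 + 243) mod 7 = 3 -> Thursday
Last day offset: 30 - 1 = 29 days
Weekday index = (3 + 29) mod 7 = 4

Friday, September 30


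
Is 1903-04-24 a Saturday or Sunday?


Anchor: Jan 1, 1903. With p = 1903 - 1 = 1902: (p + p//4 - p//100 + p//400) mod 7 = (1902 + 475 - 19 + 4) mod 7 = 2362 mod 7 = 3 -> Thursday (Mon=0 ... Sun=6)
Day of year: 114; offset = 113
Weekday index = (3 + 113) mod 7 = 4 -> Friday
Weekend days: Saturday, Sunday

No


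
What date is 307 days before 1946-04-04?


Start: 1946-04-04, subtract 307 days
Back 4 days from April 4 reaches March 31, 1946 -> 303 left
March 1946 has 31 days -> back to February 28, 1946 -> 272 left
February 1946 has 28 days -> back to January 31, 1946 -> 244 left
January 1946 has 31 days -> back to December 31, 1945 -> 213 left
December 1945 has 31 days -> back to November 30, 1945 -> 182 left
November 1945 has 30 days -> back to October 31, 1945 -> 152 left
October 1945 has 31 days -> back to September 30, 1945 -> 121 left
September 1945 has 30 days -> back to August 31, 1945 -> 91 left
August 1945 has 31 days -> back to July 31, 1945 -> 60 left
July 1945 has 31 days -> back to June 30, 1945 -> 29 left
June 1945: 30 - 29 = 1 -> lands on June 1

Result: 1945-06-01


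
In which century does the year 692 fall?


Century = (year - 1) // 100 + 1
= (692 - 1) // 100 + 1
= 691 // 100 + 1
= 6 + 1

7th century


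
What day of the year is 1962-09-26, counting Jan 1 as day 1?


Date: September 26, 1962
Days in months 1 through 8: 243
Plus 26 days in September

Day of year: 269


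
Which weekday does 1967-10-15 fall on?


Date: October 15, 1967
Anchor: Jan 1, 1967. With p = 1967 - 1 = 1966: (p + p//4 - p//100 + p//400) mod 7 = (1966 + 491 - 19 + 4) mod 7 = 2442 mod 7 = 6 -> Sunday (Mon=0 ... Sun=6)
Days before October (Jan-Sep): 273; offset = 273 + 15 - 1 = 287
Weekday index = (6 + 287) mod 7 = 6

Day of the week: Sunday


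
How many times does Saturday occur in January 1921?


January 1921 has 31 days
Anchor: Jan 1, 1921. With p = 1921 - 1 = 1920: (p + p//4 - p//100 + p//400) mod 7 = (1920 + 480 - 19 + 4) mod 7 = 2385 mod 7 = 5 -> Saturday (Mon=0 ... Sun=6)
January 1 is the anchor itself -> Saturday
First Saturday is January 1
Saturdays: 1, 8, 15, 22, 29

5 Saturdays


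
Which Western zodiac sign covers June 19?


Date: June 19
Conventional tropical zodiac dates: Gemini from May 21 onward; Cancer starts June 21
June 19 falls within the Gemini range

Gemini


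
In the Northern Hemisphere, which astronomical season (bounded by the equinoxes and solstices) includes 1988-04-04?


Date: April 4
Astronomical Spring (approx.; exact equinox/solstice day varies by year): March 20 to June 20
April 4 falls within the Spring window

Spring


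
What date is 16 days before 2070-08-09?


Start: 2070-08-09, subtract 16 days
Back 9 days from August 9 reaches July 31, 2070 -> 7 left
July 2070: 31 - 7 = 24 -> lands on July 24

Result: 2070-07-24


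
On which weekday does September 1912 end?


September 1912 has 30 days
Anchor: Jan 1, 1912. With p = 1912 - 1 = 1911: (p + p//4 - p//100 + p//400) mod 7 = (1911 + 477 - 19 + 4) mod 7 = 2373 mod 7 = 0 -> Monday (Mon=0 ... Sun=6)
Days before September (Jan-Aug): 244; September 1 index = (0 + 244) mod 7 = 6 -> Sunday
Last day offset: 30 - 1 = 29 days
Weekday index = (6 + 29) mod 7 = 0

Monday, September 30


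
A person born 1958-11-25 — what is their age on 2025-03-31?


Birth: 1958-11-25
Reference: 2025-03-31
Year difference: 2025 - 1958 = 67
Birthday not yet reached in 2025, subtract 1

66 years old


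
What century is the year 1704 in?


Century = (year - 1) // 100 + 1
= (1704 - 1) // 100 + 1
= 1703 // 100 + 1
= 17 + 1

18th century


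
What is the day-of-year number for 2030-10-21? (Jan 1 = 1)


Date: October 21, 2030
Days in months 1 through 9: 273
Plus 21 days in October

Day of year: 294


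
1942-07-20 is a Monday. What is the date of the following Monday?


Current: Monday
Target: Monday
Days ahead: 7

Next Monday: 1942-07-27


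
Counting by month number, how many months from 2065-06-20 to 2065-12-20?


From June 2065 to December 2065
0 years * 12 = 0 months, plus 6 months = 6

6 months


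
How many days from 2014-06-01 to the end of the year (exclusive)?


Day of year: 152 of 365
Remaining = 365 - 152

213 days


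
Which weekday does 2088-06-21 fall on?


Date: June 21, 2088
Anchor: Jan 1, 2088. With p = 2088 - 1 = 2087: (p + p//4 - p//100 + p//400) mod 7 = (2087 + 521 - 20 + 5) mod 7 = 2593 mod 7 = 3 -> Thursday (Mon=0 ... Sun=6)
Days before June (Jan-May): 152; offset = 152 + 21 - 1 = 172
Weekday index = (3 + 172) mod 7 = 0

Day of the week: Monday


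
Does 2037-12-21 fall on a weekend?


Anchor: Jan 1, 2037. With p = 2037 - 1 = 2036: (p + p//4 - p//100 + p//400) mod 7 = (2036 + 509 - 20 + 5) mod 7 = 2530 mod 7 = 3 -> Thursday (Mon=0 ... Sun=6)
Day of year: 355; offset = 354
Weekday index = (3 + 354) mod 7 = 0 -> Monday
Weekend days: Saturday, Sunday

No


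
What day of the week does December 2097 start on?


Target: December 1, 2097
Anchor: Jan 1, 2097. With p = 2097 - 1 = 2096: (p + p//4 - p//100 + p//400) mod 7 = (2096 + 524 - 20 + 5) mod 7 = 2605 mod 7 = 1 -> Tuesday (Mon=0 ... Sun=6)
Days before December (Jan-Nov): 334 days
Weekday index = (1 + 334) mod 7 = 6

Sunday


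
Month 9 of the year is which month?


Month 9 of 12

September


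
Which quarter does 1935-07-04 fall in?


Month: July (month 7)
Q1: Jan-Mar, Q2: Apr-Jun, Q3: Jul-Sep, Q4: Oct-Dec

Q3


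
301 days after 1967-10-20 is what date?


Start: 1967-10-20, add 301 days
October 1967 has 31 days: 31 - 20 = 11 days to October 31 -> 290 left
November 1967 has 30 days -> 260 left
December 1967 has 31 days -> 229 left
January 1968 has 31 days -> 198 left
February 1968 has 29 days -> 169 left
March 1968 has 31 days -> 138 left
April 1968 has 30 days -> 108 left
May 1968 has 31 days -> 77 left
June 1968 has 30 days -> 47 left
July 1968 has 31 days -> 16 left
August 1968: 16 <= 31 -> lands on August 16

Result: 1968-08-16


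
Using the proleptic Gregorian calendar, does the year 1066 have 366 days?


Gregorian leap year rule: divisible by 4, but not by 100, unless also by 400.
1066 is not divisible by 4 -> not a leap year

No


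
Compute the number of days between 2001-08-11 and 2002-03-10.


From 2001-08-11 to 2002-03-10
2001-08-11: days before August = 31 + 28 + 31 + 30 + 31 + 30 + 31 = 212 (2001 is not a leap year); day of year = 212 + 11 = 223
2002-03-10: days before March = 31 + 28 = 59 (2002 is not a leap year); day of year = 59 + 10 = 69
Rest of 2001: 365 - 223 = 142
Total = 142 + 69 = 211

211 days


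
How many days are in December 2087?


December 2087

31 days


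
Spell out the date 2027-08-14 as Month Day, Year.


ISO 2027-08-14 parses as year=2027, month=08, day=14
Month 8 -> August

August 14, 2027


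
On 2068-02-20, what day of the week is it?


Date: February 20, 2068
Anchor: Jan 1, 2068. With p = 2068 - 1 = 2067: (p + p//4 - p//100 + p//400) mod 7 = (2067 + 516 - 20 + 5) mod 7 = 2568 mod 7 = 6 -> Sunday (Mon=0 ... Sun=6)
Days before February (Jan): 31; offset = 31 + 20 - 1 = 50
Weekday index = (6 + 50) mod 7 = 0

Day of the week: Monday


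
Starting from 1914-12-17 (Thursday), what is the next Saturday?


Current: Thursday
Target: Saturday
Days ahead: 2

Next Saturday: 1914-12-19


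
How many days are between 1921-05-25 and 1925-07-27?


From 1921-05-25 to 1925-07-27
1921-05-25: days before May = 31 + 28 + 31 + 30 = 120 (1921 is not a leap year); day of year = 120 + 25 = 145
1925-07-27: days before July = 31 + 28 + 31 + 30 + 31 + 30 = 181 (1925 is not a leap year); day of year = 181 + 27 = 208
Rest of 1921: 365 - 145 = 220
Full years 1922 (365), 1923 (365), 1924 (366): 1096
Total = 220 + 1096 + 208 = 1524

1524 days


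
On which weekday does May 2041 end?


May 2041 has 31 days
Anchor: Jan 1, 2041. With p = 2041 - 1 = 2040: (p + p//4 - p//100 + p//400) mod 7 = (2040 + 510 - 20 + 5) mod 7 = 2535 mod 7 = 1 -> Tuesday (Mon=0 ... Sun=6)
Days before May (Jan-Apr): 120; May 1 index = (1 + 120) mod 7 = 2 -> Wednesday
Last day offset: 31 - 1 = 30 days
Weekday index = (2 + 30) mod 7 = 4

Friday, May 31


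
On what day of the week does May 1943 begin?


Target: May 1, 1943
Anchor: Jan 1, 1943. With p = 1943 - 1 = 1942: (p + p//4 - p//100 + p//400) mod 7 = (1942 + 485 - 19 + 4) mod 7 = 2412 mod 7 = 4 -> Friday (Mon=0 ... Sun=6)
Days before May (Jan-Apr): 120 days
Weekday index = (4 + 120) mod 7 = 5

Saturday


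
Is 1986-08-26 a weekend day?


Anchor: Jan 1, 1986. With p = 1986 - 1 = 1985: (p + p//4 - p//100 + p//400) mod 7 = (1985 + 496 - 19 + 4) mod 7 = 2466 mod 7 = 2 -> Wednesday (Mon=0 ... Sun=6)
Day of year: 238; offset = 237
Weekday index = (2 + 237) mod 7 = 1 -> Tuesday
Weekend days: Saturday, Sunday

No


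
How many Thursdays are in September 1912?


September 1912 has 30 days
Anchor: Jan 1, 1912. With p = 1912 - 1 = 1911: (p + p//4 - p//100 + p//400) mod 7 = (1911 + 477 - 19 + 4) mod 7 = 2373 mod 7 = 0 -> Monday (Mon=0 ... Sun=6)
Days before September (Jan-Aug): 244; September 1 index = (0 + 244) mod 7 = 6 -> Sunday
First Thursday is September 5
Thursdays: 5, 12, 19, 26

4 Thursdays


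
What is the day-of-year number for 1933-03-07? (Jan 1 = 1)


Date: March 7, 1933
Days in months 1 through 2: 59
Plus 7 days in March

Day of year: 66


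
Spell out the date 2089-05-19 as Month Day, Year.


ISO 2089-05-19 parses as year=2089, month=05, day=19
Month 5 -> May

May 19, 2089


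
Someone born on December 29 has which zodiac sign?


Date: December 29
Conventional tropical zodiac dates: Capricorn from December 22 onward; Aquarius starts January 20
December 29 falls within the Capricorn range

Capricorn


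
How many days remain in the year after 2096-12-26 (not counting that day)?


Day of year: 361 of 366
Remaining = 366 - 361

5 days


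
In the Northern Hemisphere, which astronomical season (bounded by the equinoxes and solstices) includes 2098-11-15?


Date: November 15
Astronomical Autumn (approx.; exact equinox/solstice day varies by year): September 22 to December 20
November 15 falls within the Autumn window

Autumn


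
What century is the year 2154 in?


Century = (year - 1) // 100 + 1
= (2154 - 1) // 100 + 1
= 2153 // 100 + 1
= 21 + 1

22nd century


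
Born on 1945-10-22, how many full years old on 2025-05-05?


Birth: 1945-10-22
Reference: 2025-05-05
Year difference: 2025 - 1945 = 80
Birthday not yet reached in 2025, subtract 1

79 years old


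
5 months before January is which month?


January is month 1
1 - 5 = -4; wrap: -4 + 12 = 8

August


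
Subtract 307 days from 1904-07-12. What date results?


Start: 1904-07-12, subtract 307 days
Back 12 days from July 12 reaches June 30, 1904 -> 295 left
June 1904 has 30 days -> back to May 31, 1904 -> 265 left
May 1904 has 31 days -> back to April 30, 1904 -> 234 left
April 1904 has 30 days -> back to March 31, 1904 -> 204 left
March 1904 has 31 days -> back to February 29, 1904 -> 173 left
February 1904 has 29 days -> back to January 31, 1904 -> 144 left
January 1904 has 31 days -> back to December 31, 1903 -> 113 left
December 1903 has 31 days -> back to November 30, 1903 -> 82 left
November 1903 has 30 days -> back to October 31, 1903 -> 52 left
October 1903 has 31 days -> back to September 30, 1903 -> 21 left
September 1903: 30 - 21 = 9 -> lands on September 9

Result: 1903-09-09


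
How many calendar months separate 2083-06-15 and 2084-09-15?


From June 2083 to September 2084
1 year * 12 = 12 months, plus 3 months = 15

15 months


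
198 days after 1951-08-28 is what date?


Start: 1951-08-28, add 198 days
August 1951 has 31 days: 31 - 28 = 3 days to August 31 -> 195 left
September 1951 has 30 days -> 165 left
October 1951 has 31 days -> 134 left
November 1951 has 30 days -> 104 left
December 1951 has 31 days -> 73 left
January 1952 has 31 days -> 42 left
February 1952 has 29 days -> 13 left
March 1952: 13 <= 31 -> lands on March 13

Result: 1952-03-13


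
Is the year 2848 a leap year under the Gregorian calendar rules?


Gregorian leap year rule: divisible by 4, but not by 100, unless also by 400.
2848 is divisible by 4 but not 100 -> leap year

Yes


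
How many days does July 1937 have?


July 1937

31 days


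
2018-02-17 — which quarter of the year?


Month: February (month 2)
Q1: Jan-Mar, Q2: Apr-Jun, Q3: Jul-Sep, Q4: Oct-Dec

Q1


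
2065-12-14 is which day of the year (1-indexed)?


Date: December 14, 2065
Days in months 1 through 11: 334
Plus 14 days in December

Day of year: 348


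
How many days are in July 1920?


July 1920

31 days


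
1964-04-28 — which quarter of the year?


Month: April (month 4)
Q1: Jan-Mar, Q2: Apr-Jun, Q3: Jul-Sep, Q4: Oct-Dec

Q2


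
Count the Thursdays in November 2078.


November 2078 has 30 days
Anchor: Jan 1, 2078. With p = 2078 - 1 = 2077: (p + p//4 - p//100 + p//400) mod 7 = (2077 + 519 - 20 + 5) mod 7 = 2581 mod 7 = 5 -> Saturday (Mon=0 ... Sun=6)
Days before November (Jan-Oct): 304; November 1 index = (5 + 304) mod 7 = 1 -> Tuesday
First Thursday is November 3
Thursdays: 3, 10, 17, 24

4 Thursdays


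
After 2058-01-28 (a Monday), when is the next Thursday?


Current: Monday
Target: Thursday
Days ahead: 3

Next Thursday: 2058-01-31


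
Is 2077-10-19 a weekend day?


Anchor: Jan 1, 2077. With p = 2077 - 1 = 2076: (p + p//4 - p//100 + p//400) mod 7 = (2076 + 519 - 20 + 5) mod 7 = 2580 mod 7 = 4 -> Friday (Mon=0 ... Sun=6)
Day of year: 292; offset = 291
Weekday index = (4 + 291) mod 7 = 1 -> Tuesday
Weekend days: Saturday, Sunday

No


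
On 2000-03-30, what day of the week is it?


Date: March 30, 2000
Anchor: Jan 1, 2000. With p = 2000 - 1 = 1999: (p + p//4 - p//100 + p//400) mod 7 = (1999 + 499 - 19 + 4) mod 7 = 2483 mod 7 = 5 -> Saturday (Mon=0 ... Sun=6)
Days before March (Jan-Feb): 60; offset = 60 + 30 - 1 = 89
Weekday index = (5 + 89) mod 7 = 3

Day of the week: Thursday


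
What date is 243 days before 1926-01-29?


Start: 1926-01-29, subtract 243 days
Back 29 days from January 29 reaches December 31, 1925 -> 214 left
December 1925 has 31 days -> back to November 30, 1925 -> 183 left
November 1925 has 30 days -> back to October 31, 1925 -> 153 left
October 1925 has 31 days -> back to September 30, 1925 -> 122 left
September 1925 has 30 days -> back to August 31, 1925 -> 92 left
August 1925 has 31 days -> back to July 31, 1925 -> 61 left
July 1925 has 31 days -> back to June 30, 1925 -> 30 left
June 1925 has 30 days -> back to May 31, 1925 -> 0 left
May 1925: 31 - 0 = 31 -> lands on May 31

Result: 1925-05-31


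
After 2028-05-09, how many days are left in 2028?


Day of year: 130 of 366
Remaining = 366 - 130

236 days


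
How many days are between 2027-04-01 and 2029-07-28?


From 2027-04-01 to 2029-07-28
2027-04-01: days before April = 31 + 28 + 31 = 90 (2027 is not a leap year); day of year = 90 + 1 = 91
2029-07-28: days before July = 31 + 28 + 31 + 30 + 31 + 30 = 181 (2029 is not a leap year); day of year = 181 + 28 = 209
Rest of 2027: 365 - 91 = 274
Full years 2028 (366): 366
Total = 274 + 366 + 209 = 849

849 days


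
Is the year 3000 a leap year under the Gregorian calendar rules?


Gregorian leap year rule: divisible by 4, but not by 100, unless also by 400.
3000 is divisible by 100 but not 400 -> not a leap year

No


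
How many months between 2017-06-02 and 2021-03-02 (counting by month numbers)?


From June 2017 to March 2021
4 years * 12 = 48 months, minus 3 months = 45

45 months


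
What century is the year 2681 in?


Century = (year - 1) // 100 + 1
= (2681 - 1) // 100 + 1
= 2680 // 100 + 1
= 26 + 1

27th century


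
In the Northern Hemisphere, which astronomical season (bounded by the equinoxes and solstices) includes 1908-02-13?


Date: February 13
Astronomical Winter (approx.; exact equinox/solstice day varies by year): December 21 to March 19
February 13 falls within the Winter window

Winter


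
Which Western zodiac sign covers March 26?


Date: March 26
Conventional tropical zodiac dates: Aries from March 21 onward; Taurus starts April 20
March 26 falls within the Aries range

Aries


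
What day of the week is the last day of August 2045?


August 2045 has 31 days
Anchor: Jan 1, 2045. With p = 2045 - 1 = 2044: (p + p//4 - p//100 + p//400) mod 7 = (2044 + 511 - 20 + 5) mod 7 = 2540 mod 7 = 6 -> Sunday (Mon=0 ... Sun=6)
Days before August (Jan-Jul): 212; August 1 index = (6 + 212) mod 7 = 1 -> Tuesday
Last day offset: 31 - 1 = 30 days
Weekday index = (1 + 30) mod 7 = 3

Thursday, August 31


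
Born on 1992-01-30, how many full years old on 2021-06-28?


Birth: 1992-01-30
Reference: 2021-06-28
Year difference: 2021 - 1992 = 29

29 years old


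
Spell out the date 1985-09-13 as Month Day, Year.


ISO 1985-09-13 parses as year=1985, month=09, day=13
Month 9 -> September

September 13, 1985


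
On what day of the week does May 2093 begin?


Target: May 1, 2093
Anchor: Jan 1, 2093. With p = 2093 - 1 = 2092: (p + p//4 - p//100 + p//400) mod 7 = (2092 + 523 - 20 + 5) mod 7 = 2600 mod 7 = 3 -> Thursday (Mon=0 ... Sun=6)
Days before May (Jan-Apr): 120 days
Weekday index = (3 + 120) mod 7 = 4

Friday


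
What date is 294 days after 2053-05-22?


Start: 2053-05-22, add 294 days
May 2053 has 31 days: 31 - 22 = 9 days to May 31 -> 285 left
June 2053 has 30 days -> 255 left
July 2053 has 31 days -> 224 left
August 2053 has 31 days -> 193 left
September 2053 has 30 days -> 163 left
October 2053 has 31 days -> 132 left
November 2053 has 30 days -> 102 left
December 2053 has 31 days -> 71 left
January 2054 has 31 days -> 40 left
February 2054 has 28 days -> 12 left
March 2054: 12 <= 31 -> lands on March 12

Result: 2054-03-12


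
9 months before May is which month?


May is month 5
5 - 9 = -4; wrap: -4 + 12 = 8

August


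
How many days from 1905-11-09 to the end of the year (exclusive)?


Day of year: 313 of 365
Remaining = 365 - 313

52 days


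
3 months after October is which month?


October is month 10
10 + 3 = 13; wrap: 13 - 12 = 1

January


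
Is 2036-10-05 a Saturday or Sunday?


Anchor: Jan 1, 2036. With p = 2036 - 1 = 2035: (p + p//4 - p//100 + p//400) mod 7 = (2035 + 508 - 20 + 5) mod 7 = 2528 mod 7 = 1 -> Tuesday (Mon=0 ... Sun=6)
Day of year: 279; offset = 278
Weekday index = (1 + 278) mod 7 = 6 -> Sunday
Weekend days: Saturday, Sunday

Yes


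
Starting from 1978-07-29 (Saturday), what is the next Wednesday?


Current: Saturday
Target: Wednesday
Days ahead: 4

Next Wednesday: 1978-08-02


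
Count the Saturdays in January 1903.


January 1903 has 31 days
Anchor: Jan 1, 1903. With p = 1903 - 1 = 1902: (p + p//4 - p//100 + p//400) mod 7 = (1902 + 475 - 19 + 4) mod 7 = 2362 mod 7 = 3 -> Thursday (Mon=0 ... Sun=6)
January 1 is the anchor itself -> Thursday
First Saturday is January 3
Saturdays: 3, 10, 17, 24, 31

5 Saturdays


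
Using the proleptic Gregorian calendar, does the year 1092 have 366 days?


Gregorian leap year rule: divisible by 4, but not by 100, unless also by 400.
1092 is divisible by 4 but not 100 -> leap year

Yes


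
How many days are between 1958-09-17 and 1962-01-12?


From 1958-09-17 to 1962-01-12
1958-09-17: days before September = 31 + 28 + 31 + 30 + 31 + 30 + 31 + 31 = 243 (1958 is not a leap year); day of year = 243 + 17 = 260
1962-01-12: day of year = 12
Rest of 1958: 365 - 260 = 105
Full years 1959 (365), 1960 (366), 1961 (365): 1096
Total = 105 + 1096 + 12 = 1213

1213 days


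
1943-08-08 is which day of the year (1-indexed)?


Date: August 8, 1943
Days in months 1 through 7: 212
Plus 8 days in August

Day of year: 220


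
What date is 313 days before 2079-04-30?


Start: 2079-04-30, subtract 313 days
Back 30 days from April 30 reaches March 31, 2079 -> 283 left
March 2079 has 31 days -> back to February 28, 2079 -> 252 left
February 2079 has 28 days -> back to January 31, 2079 -> 224 left
January 2079 has 31 days -> back to December 31, 2078 -> 193 left
December 2078 has 31 days -> back to November 30, 2078 -> 162 left
November 2078 has 30 days -> back to October 31, 2078 -> 132 left
October 2078 has 31 days -> back to September 30, 2078 -> 101 left
September 2078 has 30 days -> back to August 31, 2078 -> 71 left
August 2078 has 31 days -> back to July 31, 2078 -> 40 left
July 2078 has 31 days -> back to June 30, 2078 -> 9 left
June 2078: 30 - 9 = 21 -> lands on June 21

Result: 2078-06-21


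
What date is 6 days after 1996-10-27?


Start: 1996-10-27, add 6 days
October 1996 has 31 days: 31 - 27 = 4 days to October 31 -> 2 left
November 1996: 2 <= 30 -> lands on November 2

Result: 1996-11-02


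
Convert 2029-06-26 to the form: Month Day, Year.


ISO 2029-06-26 parses as year=2029, month=06, day=26
Month 6 -> June

June 26, 2029


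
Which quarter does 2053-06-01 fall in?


Month: June (month 6)
Q1: Jan-Mar, Q2: Apr-Jun, Q3: Jul-Sep, Q4: Oct-Dec

Q2


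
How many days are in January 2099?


January 2099

31 days


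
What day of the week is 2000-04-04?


Date: April 4, 2000
Anchor: Jan 1, 2000. With p = 2000 - 1 = 1999: (p + p//4 - p//100 + p//400) mod 7 = (1999 + 499 - 19 + 4) mod 7 = 2483 mod 7 = 5 -> Saturday (Mon=0 ... Sun=6)
Days before April (Jan-Mar): 91; offset = 91 + 4 - 1 = 94
Weekday index = (5 + 94) mod 7 = 1

Day of the week: Tuesday


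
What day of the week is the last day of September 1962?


September 1962 has 30 days
Anchor: Jan 1, 1962. With p = 1962 - 1 = 1961: (p + p//4 - p//100 + p//400) mod 7 = (1961 + 490 - 19 + 4) mod 7 = 2436 mod 7 = 0 -> Monday (Mon=0 ... Sun=6)
Days before September (Jan-Aug): 243; September 1 index = (0 + 243) mod 7 = 5 -> Saturday
Last day offset: 30 - 1 = 29 days
Weekday index = (5 + 29) mod 7 = 6

Sunday, September 30


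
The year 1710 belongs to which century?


Century = (year - 1) // 100 + 1
= (1710 - 1) // 100 + 1
= 1709 // 100 + 1
= 17 + 1

18th century


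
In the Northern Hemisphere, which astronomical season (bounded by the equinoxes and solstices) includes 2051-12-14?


Date: December 14
Astronomical Autumn (approx.; exact equinox/solstice day varies by year): September 22 to December 20
December 14 falls within the Autumn window

Autumn


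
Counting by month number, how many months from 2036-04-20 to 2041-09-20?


From April 2036 to September 2041
5 years * 12 = 60 months, plus 5 months = 65

65 months


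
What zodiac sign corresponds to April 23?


Date: April 23
Conventional tropical zodiac dates: Taurus from April 20 onward; Gemini starts May 21
April 23 falls within the Taurus range

Taurus


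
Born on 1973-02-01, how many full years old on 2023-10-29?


Birth: 1973-02-01
Reference: 2023-10-29
Year difference: 2023 - 1973 = 50

50 years old


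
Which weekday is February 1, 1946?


Target: February 1, 1946
Anchor: Jan 1, 1946. With p = 1946 - 1 = 1945: (p + p//4 - p//100 + p//400) mod 7 = (1945 + 486 - 19 + 4) mod 7 = 2416 mod 7 = 1 -> Tuesday (Mon=0 ... Sun=6)
Days before February (Jan): 31 days
Weekday index = (1 + 31) mod 7 = 4

Friday


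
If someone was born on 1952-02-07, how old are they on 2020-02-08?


Birth: 1952-02-07
Reference: 2020-02-08
Year difference: 2020 - 1952 = 68

68 years old


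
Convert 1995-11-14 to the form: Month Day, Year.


ISO 1995-11-14 parses as year=1995, month=11, day=14
Month 11 -> November

November 14, 1995


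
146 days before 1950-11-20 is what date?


Start: 1950-11-20, subtract 146 days
Back 20 days from November 20 reaches October 31, 1950 -> 126 left
October 1950 has 31 days -> back to September 30, 1950 -> 95 left
September 1950 has 30 days -> back to August 31, 1950 -> 65 left
August 1950 has 31 days -> back to July 31, 1950 -> 34 left
July 1950 has 31 days -> back to June 30, 1950 -> 3 left
June 1950: 30 - 3 = 27 -> lands on June 27

Result: 1950-06-27


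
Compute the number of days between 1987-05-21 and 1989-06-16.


From 1987-05-21 to 1989-06-16
1987-05-21: days before May = 31 + 28 + 31 + 30 = 120 (1987 is not a leap year); day of year = 120 + 21 = 141
1989-06-16: days before June = 31 + 28 + 31 + 30 + 31 = 151 (1989 is not a leap year); day of year = 151 + 16 = 167
Rest of 1987: 365 - 141 = 224
Full years 1988 (366): 366
Total = 224 + 366 + 167 = 757

757 days


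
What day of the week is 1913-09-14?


Date: September 14, 1913
Anchor: Jan 1, 1913. With p = 1913 - 1 = 1912: (p + p//4 - p//100 + p//400) mod 7 = (1912 + 478 - 19 + 4) mod 7 = 2375 mod 7 = 2 -> Wednesday (Mon=0 ... Sun=6)
Days before September (Jan-Aug): 243; offset = 243 + 14 - 1 = 256
Weekday index = (2 + 256) mod 7 = 6

Day of the week: Sunday


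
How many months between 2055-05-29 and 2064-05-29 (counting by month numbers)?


From May 2055 to May 2064
9 years * 12 = 108 months = 108

108 months


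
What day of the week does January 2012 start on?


Target: January 1, 2012
Anchor: Jan 1, 2012. With p = 2012 - 1 = 2011: (p + p//4 - p//100 + p//400) mod 7 = (2011 + 502 - 20 + 5) mod 7 = 2498 mod 7 = 6 -> Sunday (Mon=0 ... Sun=6)
Offset from anchor: 0 days
Weekday index = (6 + 0) mod 7 = 6

Sunday


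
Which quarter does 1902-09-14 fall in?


Month: September (month 9)
Q1: Jan-Mar, Q2: Apr-Jun, Q3: Jul-Sep, Q4: Oct-Dec

Q3


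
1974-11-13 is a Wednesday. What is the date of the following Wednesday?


Current: Wednesday
Target: Wednesday
Days ahead: 7

Next Wednesday: 1974-11-20


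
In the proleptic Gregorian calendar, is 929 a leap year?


Gregorian leap year rule: divisible by 4, but not by 100, unless also by 400.
929 is not divisible by 4 -> not a leap year

No


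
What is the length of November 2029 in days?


November 2029

30 days


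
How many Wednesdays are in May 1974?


May 1974 has 31 days
Anchor: Jan 1, 1974. With p = 1974 - 1 = 1973: (p + p//4 - p//100 + p//400) mod 7 = (1973 + 493 - 19 + 4) mod 7 = 2451 mod 7 = 1 -> Tuesday (Mon=0 ... Sun=6)
Days before May (Jan-Apr): 120; May 1 index = (1 + 120) mod 7 = 2 -> Wednesday
First Wednesday is May 1
Wednesdays: 1, 8, 15, 22, 29

5 Wednesdays


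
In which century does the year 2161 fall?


Century = (year - 1) // 100 + 1
= (2161 - 1) // 100 + 1
= 2160 // 100 + 1
= 21 + 1

22nd century


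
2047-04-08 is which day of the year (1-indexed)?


Date: April 8, 2047
Days in months 1 through 3: 90
Plus 8 days in April

Day of year: 98


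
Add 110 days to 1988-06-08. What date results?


Start: 1988-06-08, add 110 days
June 1988 has 30 days: 30 - 8 = 22 days to June 30 -> 88 left
July 1988 has 31 days -> 57 left
August 1988 has 31 days -> 26 left
September 1988: 26 <= 30 -> lands on September 26

Result: 1988-09-26


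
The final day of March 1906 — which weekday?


March 1906 has 31 days
Anchor: Jan 1, 1906. With p = 1906 - 1 = 1905: (p + p//4 - p//100 + p//400) mod 7 = (1905 + 476 - 19 + 4) mod 7 = 2366 mod 7 = 0 -> Monday (Mon=0 ... Sun=6)
Days before March (Jan-Feb): 59; March 1 index = (0 + 59) mod 7 = 3 -> Thursday
Last day offset: 31 - 1 = 30 days
Weekday index = (3 + 30) mod 7 = 5

Saturday, March 31


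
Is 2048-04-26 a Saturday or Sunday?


Anchor: Jan 1, 2048. With p = 2048 - 1 = 2047: (p + p//4 - p//100 + p//400) mod 7 = (2047 + 511 - 20 + 5) mod 7 = 2543 mod 7 = 2 -> Wednesday (Mon=0 ... Sun=6)
Day of year: 117; offset = 116
Weekday index = (2 + 116) mod 7 = 6 -> Sunday
Weekend days: Saturday, Sunday

Yes


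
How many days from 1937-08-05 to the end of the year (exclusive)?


Day of year: 217 of 365
Remaining = 365 - 217

148 days


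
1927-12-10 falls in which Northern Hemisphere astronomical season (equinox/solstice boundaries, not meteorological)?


Date: December 10
Astronomical Autumn (approx.; exact equinox/solstice day varies by year): September 22 to December 20
December 10 falls within the Autumn window

Autumn


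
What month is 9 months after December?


December is month 12
12 + 9 = 21; wrap: 21 - 12 = 9

September


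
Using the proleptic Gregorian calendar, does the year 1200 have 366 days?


Gregorian leap year rule: divisible by 4, but not by 100, unless also by 400.
1200 is divisible by 400 -> leap year

Yes


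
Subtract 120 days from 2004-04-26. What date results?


Start: 2004-04-26, subtract 120 days
Back 26 days from April 26 reaches March 31, 2004 -> 94 left
March 2004 has 31 days -> back to February 29, 2004 -> 63 left
February 2004 has 29 days -> back to January 31, 2004 -> 34 left
January 2004 has 31 days -> back to December 31, 2003 -> 3 left
December 2003: 31 - 3 = 28 -> lands on December 28

Result: 2003-12-28


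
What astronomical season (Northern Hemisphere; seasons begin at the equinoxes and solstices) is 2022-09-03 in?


Date: September 3
Astronomical Summer (approx.; exact equinox/solstice day varies by year): June 21 to September 21
September 3 falls within the Summer window

Summer


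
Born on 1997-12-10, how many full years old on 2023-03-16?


Birth: 1997-12-10
Reference: 2023-03-16
Year difference: 2023 - 1997 = 26
Birthday not yet reached in 2023, subtract 1

25 years old


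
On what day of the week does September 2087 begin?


Target: September 1, 2087
Anchor: Jan 1, 2087. With p = 2087 - 1 = 2086: (p + p//4 - p//100 + p//400) mod 7 = (2086 + 521 - 20 + 5) mod 7 = 2592 mod 7 = 2 -> Wednesday (Mon=0 ... Sun=6)
Days before September (Jan-Aug): 243 days
Weekday index = (2 + 243) mod 7 = 0

Monday


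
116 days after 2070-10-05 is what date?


Start: 2070-10-05, add 116 days
October 2070 has 31 days: 31 - 5 = 26 days to October 31 -> 90 left
November 2070 has 30 days -> 60 left
December 2070 has 31 days -> 29 left
January 2071: 29 <= 31 -> lands on January 29

Result: 2071-01-29


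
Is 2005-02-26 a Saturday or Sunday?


Anchor: Jan 1, 2005. With p = 2005 - 1 = 2004: (p + p//4 - p//100 + p//400) mod 7 = (2004 + 501 - 20 + 5) mod 7 = 2490 mod 7 = 5 -> Saturday (Mon=0 ... Sun=6)
Day of year: 57; offset = 56
Weekday index = (5 + 56) mod 7 = 5 -> Saturday
Weekend days: Saturday, Sunday

Yes


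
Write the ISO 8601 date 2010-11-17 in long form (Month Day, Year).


ISO 2010-11-17 parses as year=2010, month=11, day=17
Month 11 -> November

November 17, 2010


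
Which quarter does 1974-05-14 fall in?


Month: May (month 5)
Q1: Jan-Mar, Q2: Apr-Jun, Q3: Jul-Sep, Q4: Oct-Dec

Q2


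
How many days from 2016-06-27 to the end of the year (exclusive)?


Day of year: 179 of 366
Remaining = 366 - 179

187 days


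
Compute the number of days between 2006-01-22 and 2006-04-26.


From 2006-01-22 to 2006-04-26
2006-01-22: day of year = 22
2006-04-26: days before April = 31 + 28 + 31 = 90 (2006 is not a leap year); day of year = 90 + 26 = 116
Same year: 116 - 22 = 94

94 days


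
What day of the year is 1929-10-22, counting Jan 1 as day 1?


Date: October 22, 1929
Days in months 1 through 9: 273
Plus 22 days in October

Day of year: 295


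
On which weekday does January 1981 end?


January 1981 has 31 days
Anchor: Jan 1, 1981. With p = 1981 - 1 = 1980: (p + p//4 - p//100 + p//400) mod 7 = (1980 + 495 - 19 + 4) mod 7 = 2460 mod 7 = 3 -> Thursday (Mon=0 ... Sun=6)
January 1 is the anchor itself -> Thursday
Last day offset: 31 - 1 = 30 days
Weekday index = (3 + 30) mod 7 = 5

Saturday, January 31


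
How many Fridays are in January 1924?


January 1924 has 31 days
Anchor: Jan 1, 1924. With p = 1924 - 1 = 1923: (p + p//4 - p//100 + p//400) mod 7 = (1923 + 480 - 19 + 4) mod 7 = 2388 mod 7 = 1 -> Tuesday (Mon=0 ... Sun=6)
January 1 is the anchor itself -> Tuesday
First Friday is January 4
Fridays: 4, 11, 18, 25

4 Fridays


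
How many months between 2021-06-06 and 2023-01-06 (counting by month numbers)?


From June 2021 to January 2023
2 years * 12 = 24 months, minus 5 months = 19

19 months


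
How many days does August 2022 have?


August 2022

31 days


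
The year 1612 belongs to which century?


Century = (year - 1) // 100 + 1
= (1612 - 1) // 100 + 1
= 1611 // 100 + 1
= 16 + 1

17th century


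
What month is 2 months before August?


August is month 8
8 - 2 = 6

June


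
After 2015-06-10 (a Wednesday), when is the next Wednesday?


Current: Wednesday
Target: Wednesday
Days ahead: 7

Next Wednesday: 2015-06-17


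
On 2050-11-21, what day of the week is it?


Date: November 21, 2050
Anchor: Jan 1, 2050. With p = 2050 - 1 = 2049: (p + p//4 - p//100 + p//400) mod 7 = (2049 + 512 - 20 + 5) mod 7 = 2546 mod 7 = 5 -> Saturday (Mon=0 ... Sun=6)
Days before November (Jan-Oct): 304; offset = 304 + 21 - 1 = 324
Weekday index = (5 + 324) mod 7 = 0

Day of the week: Monday


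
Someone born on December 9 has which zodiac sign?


Date: December 9
Conventional tropical zodiac dates: Sagittarius from November 22 onward; Capricorn starts December 22
December 9 falls within the Sagittarius range

Sagittarius


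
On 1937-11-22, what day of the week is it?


Date: November 22, 1937
Anchor: Jan 1, 1937. With p = 1937 - 1 = 1936: (p + p//4 - p//100 + p//400) mod 7 = (1936 + 484 - 19 + 4) mod 7 = 2405 mod 7 = 4 -> Friday (Mon=0 ... Sun=6)
Days before November (Jan-Oct): 304; offset = 304 + 22 - 1 = 325
Weekday index = (4 + 325) mod 7 = 0

Day of the week: Monday


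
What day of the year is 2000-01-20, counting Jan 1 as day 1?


Date: January 20, 2000
No months before January
Plus 20 days in January

Day of year: 20


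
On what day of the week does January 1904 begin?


Target: January 1, 1904
Anchor: Jan 1, 1904. With p = 1904 - 1 = 1903: (p + p//4 - p//100 + p//400) mod 7 = (1903 + 475 - 19 + 4) mod 7 = 2363 mod 7 = 4 -> Friday (Mon=0 ... Sun=6)
Offset from anchor: 0 days
Weekday index = (4 + 0) mod 7 = 4

Friday


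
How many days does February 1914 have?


February 1914 (leap year: no)

28 days


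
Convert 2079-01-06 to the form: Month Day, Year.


ISO 2079-01-06 parses as year=2079, month=01, day=06
Month 1 -> January

January 6, 2079


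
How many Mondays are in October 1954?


October 1954 has 31 days
Anchor: Jan 1, 1954. With p = 1954 - 1 = 1953: (p + p//4 - p//100 + p//400) mod 7 = (1953 + 488 - 19 + 4) mod 7 = 2426 mod 7 = 4 -> Friday (Mon=0 ... Sun=6)
Days before October (Jan-Sep): 273; October 1 index = (4 + 273) mod 7 = 4 -> Friday
First Monday is October 4
Mondays: 4, 11, 18, 25

4 Mondays


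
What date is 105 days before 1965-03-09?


Start: 1965-03-09, subtract 105 days
Back 9 days from March 9 reaches February 28, 1965 -> 96 left
February 1965 has 28 days -> back to January 31, 1965 -> 68 left
January 1965 has 31 days -> back to December 31, 1964 -> 37 left
December 1964 has 31 days -> back to November 30, 1964 -> 6 left
November 1964: 30 - 6 = 24 -> lands on November 24

Result: 1964-11-24


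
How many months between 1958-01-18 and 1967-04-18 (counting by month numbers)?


From January 1958 to April 1967
9 years * 12 = 108 months, plus 3 months = 111

111 months


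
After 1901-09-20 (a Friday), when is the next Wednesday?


Current: Friday
Target: Wednesday
Days ahead: 5

Next Wednesday: 1901-09-25


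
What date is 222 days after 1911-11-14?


Start: 1911-11-14, add 222 days
November 1911 has 30 days: 30 - 14 = 16 days to November 30 -> 206 left
December 1911 has 31 days -> 175 left
January 1912 has 31 days -> 144 left
February 1912 has 29 days -> 115 left
March 1912 has 31 days -> 84 left
April 1912 has 30 days -> 54 left
May 1912 has 31 days -> 23 left
June 1912: 23 <= 30 -> lands on June 23

Result: 1912-06-23


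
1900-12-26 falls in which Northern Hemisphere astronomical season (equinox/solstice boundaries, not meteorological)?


Date: December 26
Astronomical Winter (approx.; exact equinox/solstice day varies by year): December 21 to March 19
December 26 falls within the Winter window

Winter


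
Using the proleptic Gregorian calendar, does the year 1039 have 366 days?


Gregorian leap year rule: divisible by 4, but not by 100, unless also by 400.
1039 is not divisible by 4 -> not a leap year

No


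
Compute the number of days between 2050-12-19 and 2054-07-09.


From 2050-12-19 to 2054-07-09
2050-12-19: days before December = 31 + 28 + 31 + 30 + 31 + 30 + 31 + 31 + 30 + 31 + 30 = 334 (2050 is not a leap year); day of year = 334 + 19 = 353
2054-07-09: days before July = 31 + 28 + 31 + 30 + 31 + 30 = 181 (2054 is not a leap year); day of year = 181 + 9 = 190
Rest of 2050: 365 - 353 = 12
Full years 2051 (365), 2052 (366), 2053 (365): 1096
Total = 12 + 1096 + 190 = 1298

1298 days


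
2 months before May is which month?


May is month 5
5 - 2 = 3

March


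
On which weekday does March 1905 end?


March 1905 has 31 days
Anchor: Jan 1, 1905. With p = 1905 - 1 = 1904: (p + p//4 - p//100 + p//400) mod 7 = (1904 + 476 - 19 + 4) mod 7 = 2365 mod 7 = 6 -> Sunday (Mon=0 ... Sun=6)
Days before March (Jan-Feb): 59; March 1 index = (6 + 59) mod 7 = 2 -> Wednesday
Last day offset: 31 - 1 = 30 days
Weekday index = (2 + 30) mod 7 = 4

Friday, March 31


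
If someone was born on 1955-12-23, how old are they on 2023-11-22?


Birth: 1955-12-23
Reference: 2023-11-22
Year difference: 2023 - 1955 = 68
Birthday not yet reached in 2023, subtract 1

67 years old


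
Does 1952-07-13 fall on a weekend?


Anchor: Jan 1, 1952. With p = 1952 - 1 = 1951: (p + p//4 - p//100 + p//400) mod 7 = (1951 + 487 - 19 + 4) mod 7 = 2423 mod 7 = 1 -> Tuesday (Mon=0 ... Sun=6)
Day of year: 195; offset = 194
Weekday index = (1 + 194) mod 7 = 6 -> Sunday
Weekend days: Saturday, Sunday

Yes


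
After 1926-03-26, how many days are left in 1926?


Day of year: 85 of 365
Remaining = 365 - 85

280 days


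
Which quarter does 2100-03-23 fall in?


Month: March (month 3)
Q1: Jan-Mar, Q2: Apr-Jun, Q3: Jul-Sep, Q4: Oct-Dec

Q1


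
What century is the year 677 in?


Century = (year - 1) // 100 + 1
= (677 - 1) // 100 + 1
= 676 // 100 + 1
= 6 + 1

7th century


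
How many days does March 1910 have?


March 1910

31 days


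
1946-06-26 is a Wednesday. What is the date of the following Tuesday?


Current: Wednesday
Target: Tuesday
Days ahead: 6

Next Tuesday: 1946-07-02


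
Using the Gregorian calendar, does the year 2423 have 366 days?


Gregorian leap year rule: divisible by 4, but not by 100, unless also by 400.
2423 is not divisible by 4 -> not a leap year

No


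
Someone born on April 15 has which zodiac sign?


Date: April 15
Conventional tropical zodiac dates: Aries from March 21 onward; Taurus starts April 20
April 15 falls within the Aries range

Aries


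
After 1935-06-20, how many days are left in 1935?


Day of year: 171 of 365
Remaining = 365 - 171

194 days
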